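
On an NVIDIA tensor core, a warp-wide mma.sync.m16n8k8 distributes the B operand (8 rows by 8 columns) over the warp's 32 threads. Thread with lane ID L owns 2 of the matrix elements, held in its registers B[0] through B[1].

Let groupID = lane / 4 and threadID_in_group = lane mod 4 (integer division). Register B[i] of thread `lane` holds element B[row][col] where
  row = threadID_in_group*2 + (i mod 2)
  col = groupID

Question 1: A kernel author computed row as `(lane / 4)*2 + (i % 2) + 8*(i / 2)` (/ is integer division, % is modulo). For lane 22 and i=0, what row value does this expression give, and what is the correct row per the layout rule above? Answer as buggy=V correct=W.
buggy=10 correct=4

`(lane / 4)*2 + (i % 2) + 8*(i / 2)`[22,0]->10
L=22->g=22>>2=5, t=22&3=2
[0]->row 2·2+0=4  col g=5
row: 10 vs 4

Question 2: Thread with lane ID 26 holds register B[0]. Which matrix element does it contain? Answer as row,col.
4,6

26: grp=6,tig=2
[0] (2*2+0,6) = (4,6)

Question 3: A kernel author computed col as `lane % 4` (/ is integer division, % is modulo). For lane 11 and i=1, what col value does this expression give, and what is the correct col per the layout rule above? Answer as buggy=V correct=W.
buggy=3 correct=2

`lane % 4`[11,1]->3
11: g=2,t=3
[1] (3*2+1,2) = (7,2)
col: 3 vs 2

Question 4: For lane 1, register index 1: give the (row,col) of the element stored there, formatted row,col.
3,0

lane 1: G=0 (1/4), T=1 (1%4)
i=1: r=1*2+1=3, c=G=0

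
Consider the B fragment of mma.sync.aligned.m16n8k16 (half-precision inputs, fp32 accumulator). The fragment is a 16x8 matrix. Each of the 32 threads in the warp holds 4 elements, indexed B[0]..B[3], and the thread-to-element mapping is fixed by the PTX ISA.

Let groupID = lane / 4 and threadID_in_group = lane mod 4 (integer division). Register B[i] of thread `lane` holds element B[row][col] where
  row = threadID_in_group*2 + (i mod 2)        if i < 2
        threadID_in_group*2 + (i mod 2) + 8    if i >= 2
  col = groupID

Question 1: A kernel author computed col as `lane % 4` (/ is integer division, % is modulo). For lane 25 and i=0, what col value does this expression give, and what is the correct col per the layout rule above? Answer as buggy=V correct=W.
buggy=1 correct=6

`lane % 4`[25,0]->1
lane 25: g=6 (25/4), t=1 (25%4)
i=0: r=1*2+0+0=2, c=g=6
col: 1 vs 6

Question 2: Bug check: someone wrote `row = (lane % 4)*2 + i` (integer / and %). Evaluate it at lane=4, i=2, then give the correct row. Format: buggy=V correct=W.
`(lane % 4)*2 + i`[4,2]->2
L=4->gid=4>>2=1, tid=4&3=0
[2]->row 0·2+0+8=8  col gid=1
row: 2 vs 8

buggy=2 correct=8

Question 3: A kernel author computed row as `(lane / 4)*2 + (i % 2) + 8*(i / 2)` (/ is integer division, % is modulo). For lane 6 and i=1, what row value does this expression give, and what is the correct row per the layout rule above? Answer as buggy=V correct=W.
`(lane / 4)*2 + (i % 2) + 8*(i / 2)`[6,1]⇒3
lane 6⇒6/4=1, 6 mod 4=2
i=1  r:2·2+1+0⇒5  c:1
row: 3 vs 5

buggy=3 correct=5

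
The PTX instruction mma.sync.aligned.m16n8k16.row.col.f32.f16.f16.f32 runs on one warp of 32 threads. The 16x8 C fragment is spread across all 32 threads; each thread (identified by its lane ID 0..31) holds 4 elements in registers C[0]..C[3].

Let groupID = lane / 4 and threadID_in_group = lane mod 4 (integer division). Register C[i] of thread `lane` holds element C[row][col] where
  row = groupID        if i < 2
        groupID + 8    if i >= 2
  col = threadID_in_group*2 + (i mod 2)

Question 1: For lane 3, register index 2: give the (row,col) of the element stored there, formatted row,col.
lane 3: g=0 (3/4), t=3 (3%4)
i=2: r=0+8=8, c=3*2+0=6

8,6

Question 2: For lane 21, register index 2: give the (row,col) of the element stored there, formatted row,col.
L=21→G=21>>2=5, T=21&3=1
[2]→row 5+8=13  col 1·2+0=2

13,2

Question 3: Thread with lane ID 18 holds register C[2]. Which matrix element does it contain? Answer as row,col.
12,4

18: gid=4,tid=2
[2] (4+8,2*2+0) = (12,4)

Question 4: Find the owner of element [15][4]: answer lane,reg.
30,2

r=15⇒gr=7,Rb=1  c=4⇒th=2,odd=0
L=7*4+2=30  i=1*2+0=2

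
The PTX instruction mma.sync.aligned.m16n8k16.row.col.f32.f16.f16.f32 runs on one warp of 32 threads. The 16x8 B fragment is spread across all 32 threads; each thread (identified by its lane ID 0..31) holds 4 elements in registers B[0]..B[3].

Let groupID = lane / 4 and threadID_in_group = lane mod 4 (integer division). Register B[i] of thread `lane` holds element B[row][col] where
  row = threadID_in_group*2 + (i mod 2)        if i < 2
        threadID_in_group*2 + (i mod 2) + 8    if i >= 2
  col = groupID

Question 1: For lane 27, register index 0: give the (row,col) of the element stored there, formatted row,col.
6,6

lane 27: gr=6 (27/4), th=3 (27%4)
i=0: r=3*2+0+0=6, c=gr=6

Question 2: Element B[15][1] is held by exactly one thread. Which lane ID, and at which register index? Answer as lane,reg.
c=1⇒gr=1  r=15⇒Rb=1,th=3,odd=1
L=1*4+3=7  i=1*2+1=3

7,3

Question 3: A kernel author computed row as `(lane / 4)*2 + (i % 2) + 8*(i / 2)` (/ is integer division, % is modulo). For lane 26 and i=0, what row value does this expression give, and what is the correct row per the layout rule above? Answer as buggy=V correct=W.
buggy=12 correct=4

`(lane / 4)*2 + (i % 2) + 8*(i / 2)`[26,0]=>12
L=26=>grp=26>>2=6, tig=26&3=2
[0]=>row 2·2+0+0=4  col grp=6
row: 12 vs 4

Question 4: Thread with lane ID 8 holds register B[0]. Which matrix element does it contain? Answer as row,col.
0,2

lane 8⇒8/4=2, 8 mod 4=0
i=0  r:2·0+0+0⇒0  c:2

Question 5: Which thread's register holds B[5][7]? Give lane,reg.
30,1

c: 7->gid=7  r: 5->r8=0,tid=2,i&1=1
L=7*4+2=30  i=0*2+1=1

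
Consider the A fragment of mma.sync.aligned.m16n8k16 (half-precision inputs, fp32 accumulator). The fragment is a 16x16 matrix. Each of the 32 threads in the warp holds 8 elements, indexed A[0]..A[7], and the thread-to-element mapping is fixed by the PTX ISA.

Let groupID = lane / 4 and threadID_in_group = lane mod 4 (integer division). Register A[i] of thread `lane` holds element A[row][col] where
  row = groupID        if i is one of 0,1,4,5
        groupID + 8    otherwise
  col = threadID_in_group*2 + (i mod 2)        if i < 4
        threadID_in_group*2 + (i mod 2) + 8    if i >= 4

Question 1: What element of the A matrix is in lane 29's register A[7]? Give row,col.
15,11

lane 29=>29/4=7, 29 mod 4=1
i=7  r:7+8=>15  c:2·1+1+8=>11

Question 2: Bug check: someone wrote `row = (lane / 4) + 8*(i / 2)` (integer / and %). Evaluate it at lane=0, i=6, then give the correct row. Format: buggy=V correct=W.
`(lane / 4) + 8*(i / 2)`[0,6]=>24
L=0=>grp=0>>2=0, tig=0&3=0
[6]=>row 0+8=8  col 0·2+0+8=8
row: 24 vs 8

buggy=24 correct=8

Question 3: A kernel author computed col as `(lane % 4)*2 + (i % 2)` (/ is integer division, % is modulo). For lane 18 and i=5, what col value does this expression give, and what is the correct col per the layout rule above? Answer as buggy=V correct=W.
`(lane % 4)*2 + (i % 2)`[18,5]->5
lane 18: g=4 (18/4), t=2 (18%4)
i=5: r=4+0=4, c=2*2+1+8=13
col: 5 vs 13

buggy=5 correct=13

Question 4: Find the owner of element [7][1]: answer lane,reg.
r=7→G=7,rhi=0  c=1→chi=0,T=0,p=1
L=7*4+0=28  i=0*4+0*2+1=1

28,1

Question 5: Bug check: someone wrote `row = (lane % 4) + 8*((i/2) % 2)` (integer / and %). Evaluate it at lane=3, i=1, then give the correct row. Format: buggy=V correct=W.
buggy=3 correct=0

`(lane % 4) + 8*((i/2) % 2)`[3,1]=>3
lane 3: grp=0 (3/4), tig=3 (3%4)
i=1: r=0+0=0, c=3*2+1+0=7
row: 3 vs 0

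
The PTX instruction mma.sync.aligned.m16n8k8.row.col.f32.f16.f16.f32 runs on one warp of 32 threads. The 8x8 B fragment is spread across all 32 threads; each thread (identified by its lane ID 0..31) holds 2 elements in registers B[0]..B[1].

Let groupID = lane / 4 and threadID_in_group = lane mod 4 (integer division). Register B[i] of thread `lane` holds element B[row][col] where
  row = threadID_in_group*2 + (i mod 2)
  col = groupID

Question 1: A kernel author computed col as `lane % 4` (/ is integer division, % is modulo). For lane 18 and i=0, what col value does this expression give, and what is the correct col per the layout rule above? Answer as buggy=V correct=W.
`lane % 4`[18,0]->2
lane 18->18/4=4, 18 mod 4=2
i=0  r:2·2+0->4  c:4
col: 2 vs 4

buggy=2 correct=4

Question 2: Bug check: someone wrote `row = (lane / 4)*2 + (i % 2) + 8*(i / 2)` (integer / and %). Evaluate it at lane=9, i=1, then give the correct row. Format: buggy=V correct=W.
`(lane / 4)*2 + (i % 2) + 8*(i / 2)`[9,1]->5
9: gid=2,tid=1
[1] (1*2+1,2) = (3,2)
row: 5 vs 3

buggy=5 correct=3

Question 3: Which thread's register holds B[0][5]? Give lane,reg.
c=5→G=5  r=0→T=0,p=0
L=5*4+0=20  i=0=0

20,0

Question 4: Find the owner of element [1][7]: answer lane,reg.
c: 7->gid=7  r: 1->tid=0,i&1=1
L=7*4+0=28  i=1=1

28,1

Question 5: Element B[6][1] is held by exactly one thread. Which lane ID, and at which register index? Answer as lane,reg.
7,0

c=1→G=1  r=6→T=3,p=0
L=1*4+3=7  i=0=0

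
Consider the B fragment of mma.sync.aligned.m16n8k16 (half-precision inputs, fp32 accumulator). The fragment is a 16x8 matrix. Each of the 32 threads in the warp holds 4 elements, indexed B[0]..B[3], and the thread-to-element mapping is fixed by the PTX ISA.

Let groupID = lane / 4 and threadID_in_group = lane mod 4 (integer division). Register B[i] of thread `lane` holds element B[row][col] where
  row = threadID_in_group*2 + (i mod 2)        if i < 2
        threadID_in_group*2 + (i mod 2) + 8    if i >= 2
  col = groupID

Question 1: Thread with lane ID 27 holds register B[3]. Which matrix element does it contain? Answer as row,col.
L=27→G=27>>2=6, T=27&3=3
[3]→row 3·2+1+8=15  col G=6

15,6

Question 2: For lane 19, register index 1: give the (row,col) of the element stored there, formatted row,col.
7,4

L=19⇒gr=19>>2=4, th=19&3=3
[1]⇒row 3·2+1+0=7  col gr=4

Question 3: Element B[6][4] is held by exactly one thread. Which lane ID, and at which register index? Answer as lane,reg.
19,0

c=4⇒gr=4  r=6⇒Rb=0,th=3,odd=0
L=4*4+3=19  i=0*2+0=0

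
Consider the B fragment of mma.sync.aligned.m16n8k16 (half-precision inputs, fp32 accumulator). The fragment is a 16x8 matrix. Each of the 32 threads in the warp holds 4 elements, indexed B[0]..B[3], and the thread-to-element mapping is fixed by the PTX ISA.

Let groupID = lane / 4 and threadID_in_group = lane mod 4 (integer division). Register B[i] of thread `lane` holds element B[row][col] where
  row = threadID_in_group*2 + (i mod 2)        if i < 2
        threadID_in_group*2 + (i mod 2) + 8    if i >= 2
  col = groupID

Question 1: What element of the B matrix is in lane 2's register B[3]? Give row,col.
lane 2->2/4=0, 2 mod 4=2
i=3  r:2·2+1+8->13  c:0

13,0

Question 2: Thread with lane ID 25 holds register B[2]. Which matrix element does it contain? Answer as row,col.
10,6

lane 25=>25/4=6, 25 mod 4=1
i=2  r:2·1+0+8=>10  c:6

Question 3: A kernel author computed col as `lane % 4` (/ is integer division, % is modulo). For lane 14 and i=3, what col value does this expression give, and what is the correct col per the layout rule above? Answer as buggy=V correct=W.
buggy=2 correct=3

`lane % 4`[14,3]=>2
14: grp=3,tig=2
[3] (2*2+1+8,3) = (13,3)
col: 2 vs 3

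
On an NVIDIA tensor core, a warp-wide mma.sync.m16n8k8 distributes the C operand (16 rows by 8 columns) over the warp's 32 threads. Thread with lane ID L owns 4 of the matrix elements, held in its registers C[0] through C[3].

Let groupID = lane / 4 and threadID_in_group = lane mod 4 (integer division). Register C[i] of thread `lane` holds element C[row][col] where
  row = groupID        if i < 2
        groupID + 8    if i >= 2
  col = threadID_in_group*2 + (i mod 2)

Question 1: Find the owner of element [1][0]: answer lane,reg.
r=1→G=1,rhi=0  c=0→T=0,p=0
L=1*4+0=4  i=0*2+0=0

4,0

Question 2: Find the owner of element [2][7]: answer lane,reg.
r:2=>grp=2,rB=0  c:7=>tig=3,lo=1
L=2*4+3=11  i=0*2+1=1

11,1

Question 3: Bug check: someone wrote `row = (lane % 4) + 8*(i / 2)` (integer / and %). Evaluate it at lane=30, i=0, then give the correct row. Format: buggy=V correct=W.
`(lane % 4) + 8*(i / 2)`[30,0]->2
lane 30->30/4=7, 30 mod 4=2
i=0  r:7+0->7  c:2·2+0->4
row: 2 vs 7

buggy=2 correct=7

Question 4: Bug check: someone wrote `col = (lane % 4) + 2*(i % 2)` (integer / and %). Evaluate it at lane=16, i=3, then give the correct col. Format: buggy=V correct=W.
`(lane % 4) + 2*(i % 2)`[16,3]=>2
lane 16: grp=4 (16/4), tig=0 (16%4)
i=3: r=4+8=12, c=0*2+1=1
col: 2 vs 1

buggy=2 correct=1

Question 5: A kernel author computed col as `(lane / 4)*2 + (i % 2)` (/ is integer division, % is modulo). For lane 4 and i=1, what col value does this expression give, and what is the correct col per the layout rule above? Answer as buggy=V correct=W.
buggy=3 correct=1

`(lane / 4)*2 + (i % 2)`[4,1]->3
lane 4->4/4=1, 4 mod 4=0
i=1  r:1+0->1  c:2·0+1->1
col: 3 vs 1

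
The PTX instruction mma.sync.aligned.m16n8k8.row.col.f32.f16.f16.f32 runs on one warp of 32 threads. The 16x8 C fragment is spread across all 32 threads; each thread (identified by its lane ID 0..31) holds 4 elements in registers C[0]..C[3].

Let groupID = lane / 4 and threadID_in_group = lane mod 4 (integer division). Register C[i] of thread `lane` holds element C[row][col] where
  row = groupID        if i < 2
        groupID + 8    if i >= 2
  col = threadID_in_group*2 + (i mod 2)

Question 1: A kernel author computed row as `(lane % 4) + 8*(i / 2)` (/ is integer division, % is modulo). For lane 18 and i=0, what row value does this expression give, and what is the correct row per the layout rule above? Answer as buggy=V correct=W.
buggy=2 correct=4

`(lane % 4) + 8*(i / 2)`[18,0]->2
L=18->gid=18>>2=4, tid=18&3=2
[0]->row 4+0=4  col 2·2+0=4
row: 2 vs 4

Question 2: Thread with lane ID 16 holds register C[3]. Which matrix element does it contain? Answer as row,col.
lane 16: gr=4 (16/4), th=0 (16%4)
i=3: r=4+8=12, c=0*2+1=1

12,1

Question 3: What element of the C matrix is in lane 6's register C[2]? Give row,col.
lane 6: gr=1 (6/4), th=2 (6%4)
i=2: r=1+8=9, c=2*2+0=4

9,4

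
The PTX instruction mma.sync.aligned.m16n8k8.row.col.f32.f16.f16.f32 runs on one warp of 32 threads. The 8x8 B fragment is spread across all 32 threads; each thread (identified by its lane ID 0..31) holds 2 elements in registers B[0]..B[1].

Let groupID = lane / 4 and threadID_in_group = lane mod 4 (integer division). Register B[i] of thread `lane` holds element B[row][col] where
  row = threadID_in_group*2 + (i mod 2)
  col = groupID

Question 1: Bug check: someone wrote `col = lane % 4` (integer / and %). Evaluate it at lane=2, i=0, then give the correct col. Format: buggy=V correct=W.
buggy=2 correct=0

`lane % 4`[2,0]->2
L=2->g=2>>2=0, t=2&3=2
[0]->row 2·2+0=4  col g=0
col: 2 vs 0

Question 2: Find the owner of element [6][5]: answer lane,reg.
c=5->g=5  r=6->t=3,b0=0
L=5*4+3=23  i=0=0

23,0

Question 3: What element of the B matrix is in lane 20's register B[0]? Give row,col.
0,5

lane 20: gr=5 (20/4), th=0 (20%4)
i=0: r=0*2+0=0, c=gr=5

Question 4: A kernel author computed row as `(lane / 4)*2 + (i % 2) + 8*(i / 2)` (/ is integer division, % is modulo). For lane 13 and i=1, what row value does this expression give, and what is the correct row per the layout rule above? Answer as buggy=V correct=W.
buggy=7 correct=3

`(lane / 4)*2 + (i % 2) + 8*(i / 2)`[13,1]->7
lane 13: gid=3 (13/4), tid=1 (13%4)
i=1: r=1*2+1=3, c=gid=3
row: 7 vs 3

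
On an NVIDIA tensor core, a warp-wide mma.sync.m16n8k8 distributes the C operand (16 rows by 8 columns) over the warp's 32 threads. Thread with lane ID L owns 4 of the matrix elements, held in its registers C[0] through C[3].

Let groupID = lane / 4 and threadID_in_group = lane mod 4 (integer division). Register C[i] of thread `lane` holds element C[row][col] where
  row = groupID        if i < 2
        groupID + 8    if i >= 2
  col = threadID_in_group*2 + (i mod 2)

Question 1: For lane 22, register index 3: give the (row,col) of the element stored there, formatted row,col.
13,5

lane 22: g=5 (22/4), t=2 (22%4)
i=3: r=5+8=13, c=2*2+1=5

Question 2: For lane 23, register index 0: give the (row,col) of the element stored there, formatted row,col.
5,6

lane 23: g=5 (23/4), t=3 (23%4)
i=0: r=5+0=5, c=3*2+0=6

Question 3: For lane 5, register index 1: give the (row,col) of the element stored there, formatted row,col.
1,3

L=5=>grp=5>>2=1, tig=5&3=1
[1]=>row 1+0=1  col 1·2+1=3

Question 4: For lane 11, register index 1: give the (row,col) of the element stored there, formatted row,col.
lane 11: grp=2 (11/4), tig=3 (11%4)
i=1: r=2+0=2, c=3*2+1=7

2,7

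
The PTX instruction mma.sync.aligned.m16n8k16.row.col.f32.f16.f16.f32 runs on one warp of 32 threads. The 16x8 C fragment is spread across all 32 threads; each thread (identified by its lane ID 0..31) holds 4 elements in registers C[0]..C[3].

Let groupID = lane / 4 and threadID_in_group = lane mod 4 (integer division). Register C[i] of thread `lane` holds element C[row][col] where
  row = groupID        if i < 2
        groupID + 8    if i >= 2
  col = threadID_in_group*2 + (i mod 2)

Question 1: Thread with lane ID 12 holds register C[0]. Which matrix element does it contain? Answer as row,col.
3,0

lane 12: gid=3 (12/4), tid=0 (12%4)
i=0: r=3+0=3, c=0*2+0=0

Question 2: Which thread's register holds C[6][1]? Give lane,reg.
24,1

r=6→G=6,rhi=0  c=1→T=0,p=1
L=6*4+0=24  i=0*2+1=1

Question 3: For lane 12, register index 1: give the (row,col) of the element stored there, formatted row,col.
3,1

lane 12->12/4=3, 12 mod 4=0
i=1  r:3+0->3  c:2·0+1->1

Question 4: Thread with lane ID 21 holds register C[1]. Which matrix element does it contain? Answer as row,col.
5,3

L=21=>grp=21>>2=5, tig=21&3=1
[1]=>row 5+0=5  col 1·2+1=3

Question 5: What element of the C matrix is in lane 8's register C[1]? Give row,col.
lane 8⇒8/4=2, 8 mod 4=0
i=1  r:2+0⇒2  c:2·0+1⇒1

2,1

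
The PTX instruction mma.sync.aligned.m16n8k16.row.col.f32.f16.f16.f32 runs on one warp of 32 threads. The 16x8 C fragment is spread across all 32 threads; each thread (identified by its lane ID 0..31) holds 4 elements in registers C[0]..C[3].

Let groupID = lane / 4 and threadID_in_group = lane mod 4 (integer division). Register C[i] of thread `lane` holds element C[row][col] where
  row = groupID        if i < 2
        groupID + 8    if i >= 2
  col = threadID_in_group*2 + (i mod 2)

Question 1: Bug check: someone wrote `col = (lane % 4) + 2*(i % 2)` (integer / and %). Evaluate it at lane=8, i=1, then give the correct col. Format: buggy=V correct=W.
`(lane % 4) + 2*(i % 2)`[8,1]→2
L=8→G=8>>2=2, T=8&3=0
[1]→row 2+0=2  col 0·2+1=1
col: 2 vs 1

buggy=2 correct=1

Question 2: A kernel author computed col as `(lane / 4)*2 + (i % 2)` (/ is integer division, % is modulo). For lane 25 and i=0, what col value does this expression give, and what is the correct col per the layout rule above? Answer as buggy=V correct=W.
`(lane / 4)*2 + (i % 2)`[25,0]⇒12
lane 25⇒25/4=6, 25 mod 4=1
i=0  r:6+0⇒6  c:2·1+0⇒2
col: 12 vs 2

buggy=12 correct=2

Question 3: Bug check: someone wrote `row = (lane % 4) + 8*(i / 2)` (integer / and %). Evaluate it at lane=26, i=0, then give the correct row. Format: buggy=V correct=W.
buggy=2 correct=6

`(lane % 4) + 8*(i / 2)`[26,0]⇒2
L=26⇒gr=26>>2=6, th=26&3=2
[0]⇒row 6+0=6  col 2·2+0=4
row: 2 vs 6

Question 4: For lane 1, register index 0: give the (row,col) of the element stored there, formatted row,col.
0,2

L=1→G=1>>2=0, T=1&3=1
[0]→row 0+0=0  col 1·2+0=2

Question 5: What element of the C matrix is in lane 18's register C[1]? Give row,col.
4,5

18: g=4,t=2
[1] (4+0,2*2+1) = (4,5)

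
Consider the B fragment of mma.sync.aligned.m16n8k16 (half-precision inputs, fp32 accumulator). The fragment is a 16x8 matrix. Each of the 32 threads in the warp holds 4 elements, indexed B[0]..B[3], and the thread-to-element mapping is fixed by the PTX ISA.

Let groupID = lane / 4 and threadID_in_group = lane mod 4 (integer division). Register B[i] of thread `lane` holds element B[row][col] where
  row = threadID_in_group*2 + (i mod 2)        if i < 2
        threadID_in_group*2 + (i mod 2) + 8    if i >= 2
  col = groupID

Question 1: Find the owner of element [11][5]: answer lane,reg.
c=5->g=5  r=11->rb=1,t=1,b0=1
L=5*4+1=21  i=1*2+1=3

21,3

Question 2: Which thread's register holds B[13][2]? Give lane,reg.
c=2->g=2  r=13->rb=1,t=2,b0=1
L=2*4+2=10  i=1*2+1=3

10,3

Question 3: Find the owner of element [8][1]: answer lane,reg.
4,2

c:1=>grp=1  r:8=>rB=1,tig=0,lo=0
L=1*4+0=4  i=1*2+0=2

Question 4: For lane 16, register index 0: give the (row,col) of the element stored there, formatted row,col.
0,4

lane 16->16/4=4, 16 mod 4=0
i=0  r:2·0+0+0->0  c:4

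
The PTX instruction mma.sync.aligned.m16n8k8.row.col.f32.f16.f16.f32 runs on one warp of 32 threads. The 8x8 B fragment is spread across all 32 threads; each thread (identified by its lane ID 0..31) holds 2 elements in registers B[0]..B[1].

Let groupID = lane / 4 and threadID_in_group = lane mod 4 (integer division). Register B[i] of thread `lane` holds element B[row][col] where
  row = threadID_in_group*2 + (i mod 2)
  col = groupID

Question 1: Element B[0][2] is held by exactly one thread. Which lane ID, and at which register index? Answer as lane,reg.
8,0

c: 2->gid=2  r: 0->tid=0,i&1=0
L=2*4+0=8  i=0=0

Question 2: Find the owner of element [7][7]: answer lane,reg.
31,1

c=7⇒gr=7  r=7⇒th=3,odd=1
L=7*4+3=31  i=1=1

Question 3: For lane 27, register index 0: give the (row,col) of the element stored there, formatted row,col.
L=27⇒gr=27>>2=6, th=27&3=3
[0]⇒row 3·2+0=6  col gr=6

6,6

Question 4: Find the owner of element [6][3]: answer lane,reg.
15,0

c=3⇒gr=3  r=6⇒th=3,odd=0
L=3*4+3=15  i=0=0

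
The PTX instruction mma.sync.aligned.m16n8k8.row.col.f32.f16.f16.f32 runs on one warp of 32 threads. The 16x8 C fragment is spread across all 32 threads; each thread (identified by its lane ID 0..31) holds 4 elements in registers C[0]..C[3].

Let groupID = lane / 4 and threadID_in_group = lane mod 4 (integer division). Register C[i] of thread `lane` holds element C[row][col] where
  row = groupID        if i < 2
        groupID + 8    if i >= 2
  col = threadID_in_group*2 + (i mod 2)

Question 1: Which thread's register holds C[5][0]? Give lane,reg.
r: 5->gid=5,r8=0  c: 0->tid=0,i&1=0
L=5*4+0=20  i=0*2+0=0

20,0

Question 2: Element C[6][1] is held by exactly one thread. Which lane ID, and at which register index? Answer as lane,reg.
r: 6->gid=6,r8=0  c: 1->tid=0,i&1=1
L=6*4+0=24  i=0*2+1=1

24,1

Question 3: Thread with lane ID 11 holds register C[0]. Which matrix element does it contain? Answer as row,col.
2,6

11: grp=2,tig=3
[0] (2+0,3*2+0) = (2,6)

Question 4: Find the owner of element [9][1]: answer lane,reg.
r=9⇒gr=1,Rb=1  c=1⇒th=0,odd=1
L=1*4+0=4  i=1*2+1=3

4,3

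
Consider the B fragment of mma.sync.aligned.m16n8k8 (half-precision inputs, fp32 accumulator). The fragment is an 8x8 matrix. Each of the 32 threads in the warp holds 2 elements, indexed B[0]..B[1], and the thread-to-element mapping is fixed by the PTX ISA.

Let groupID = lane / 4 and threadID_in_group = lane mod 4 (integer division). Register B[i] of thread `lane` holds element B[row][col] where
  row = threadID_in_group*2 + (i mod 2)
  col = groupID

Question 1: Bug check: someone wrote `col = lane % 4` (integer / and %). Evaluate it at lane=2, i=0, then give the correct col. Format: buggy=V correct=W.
buggy=2 correct=0

`lane % 4`[2,0]->2
lane 2: gid=0 (2/4), tid=2 (2%4)
i=0: r=2*2+0=4, c=gid=0
col: 2 vs 0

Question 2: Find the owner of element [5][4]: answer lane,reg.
c:4=>grp=4  r:5=>tig=2,lo=1
L=4*4+2=18  i=1=1

18,1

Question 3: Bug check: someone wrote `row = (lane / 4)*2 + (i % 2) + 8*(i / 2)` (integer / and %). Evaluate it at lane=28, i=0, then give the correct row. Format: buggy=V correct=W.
buggy=14 correct=0

`(lane / 4)*2 + (i % 2) + 8*(i / 2)`[28,0]→14
lane 28: G=7 (28/4), T=0 (28%4)
i=0: r=0*2+0=0, c=G=7
row: 14 vs 0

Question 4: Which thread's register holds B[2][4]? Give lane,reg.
17,0

c:4=>grp=4  r:2=>tig=1,lo=0
L=4*4+1=17  i=0=0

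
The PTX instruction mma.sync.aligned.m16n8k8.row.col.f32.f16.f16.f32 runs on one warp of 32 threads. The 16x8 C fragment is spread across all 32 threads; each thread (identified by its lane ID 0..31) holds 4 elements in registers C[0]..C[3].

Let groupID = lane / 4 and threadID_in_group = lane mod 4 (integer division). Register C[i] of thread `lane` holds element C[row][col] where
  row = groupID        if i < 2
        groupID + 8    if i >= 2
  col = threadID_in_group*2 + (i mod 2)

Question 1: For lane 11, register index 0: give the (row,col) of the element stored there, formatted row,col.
lane 11=>11/4=2, 11 mod 4=3
i=0  r:2+0=>2  c:2·3+0=>6

2,6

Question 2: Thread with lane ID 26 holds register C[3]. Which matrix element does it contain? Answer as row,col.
lane 26→26/4=6, 26 mod 4=2
i=3  r:6+8→14  c:2·2+1→5

14,5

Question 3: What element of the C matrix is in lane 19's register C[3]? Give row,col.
12,7

L=19=>grp=19>>2=4, tig=19&3=3
[3]=>row 4+8=12  col 3·2+1=7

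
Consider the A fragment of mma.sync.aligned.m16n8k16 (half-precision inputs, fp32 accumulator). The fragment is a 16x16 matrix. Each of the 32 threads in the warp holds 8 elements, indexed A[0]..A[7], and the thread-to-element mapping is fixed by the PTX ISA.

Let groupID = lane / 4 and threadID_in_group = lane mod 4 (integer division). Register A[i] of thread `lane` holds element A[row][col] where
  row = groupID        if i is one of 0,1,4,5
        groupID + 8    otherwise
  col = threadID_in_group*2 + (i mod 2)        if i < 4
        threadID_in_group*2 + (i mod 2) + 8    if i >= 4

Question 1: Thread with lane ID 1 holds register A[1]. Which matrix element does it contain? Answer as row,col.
lane 1=>1/4=0, 1 mod 4=1
i=1  r:0+0=>0  c:2·1+1+0=>3

0,3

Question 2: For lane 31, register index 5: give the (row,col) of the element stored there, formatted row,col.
7,15

L=31=>grp=31>>2=7, tig=31&3=3
[5]=>row 7+0=7  col 3·2+1+8=15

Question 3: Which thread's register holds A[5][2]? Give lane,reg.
21,0

r: 5->gid=5,r8=0  c: 2->c8=0,tid=1,i&1=0
L=5*4+1=21  i=0*4+0*2+0=0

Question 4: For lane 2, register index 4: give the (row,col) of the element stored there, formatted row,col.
0,12

lane 2->2/4=0, 2 mod 4=2
i=4  r:0+0->0  c:2·2+0+8->12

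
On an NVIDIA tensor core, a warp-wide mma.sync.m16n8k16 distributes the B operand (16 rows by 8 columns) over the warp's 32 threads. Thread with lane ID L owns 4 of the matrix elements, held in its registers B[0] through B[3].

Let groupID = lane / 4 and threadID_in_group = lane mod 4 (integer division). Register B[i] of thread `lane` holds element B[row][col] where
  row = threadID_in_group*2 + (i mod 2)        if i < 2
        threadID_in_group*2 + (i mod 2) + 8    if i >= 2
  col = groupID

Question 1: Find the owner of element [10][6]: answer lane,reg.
c=6→G=6  r=10→rhi=1,T=1,p=0
L=6*4+1=25  i=1*2+0=2

25,2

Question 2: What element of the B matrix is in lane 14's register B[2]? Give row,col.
lane 14=>14/4=3, 14 mod 4=2
i=2  r:2·2+0+8=>12  c:3

12,3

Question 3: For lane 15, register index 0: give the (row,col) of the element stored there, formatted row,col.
6,3

L=15⇒gr=15>>2=3, th=15&3=3
[0]⇒row 3·2+0+0=6  col gr=3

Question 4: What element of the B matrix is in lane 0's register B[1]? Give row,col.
1,0

0: g=0,t=0
[1] (0*2+1+0,0) = (1,0)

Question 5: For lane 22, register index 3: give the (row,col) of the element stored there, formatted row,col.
13,5

L=22⇒gr=22>>2=5, th=22&3=2
[3]⇒row 2·2+1+8=13  col gr=5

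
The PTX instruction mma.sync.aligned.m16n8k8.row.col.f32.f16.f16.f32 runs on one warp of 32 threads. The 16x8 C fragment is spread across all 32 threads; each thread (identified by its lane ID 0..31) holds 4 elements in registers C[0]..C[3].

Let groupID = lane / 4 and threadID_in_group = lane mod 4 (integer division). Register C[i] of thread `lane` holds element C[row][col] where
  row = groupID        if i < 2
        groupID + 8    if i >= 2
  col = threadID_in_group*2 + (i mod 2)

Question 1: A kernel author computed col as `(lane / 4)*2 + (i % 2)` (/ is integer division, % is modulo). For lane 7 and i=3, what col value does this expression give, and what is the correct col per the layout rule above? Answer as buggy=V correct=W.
buggy=3 correct=7

`(lane / 4)*2 + (i % 2)`[7,3]->3
7: g=1,t=3
[3] (1+8,3*2+1) = (9,7)
col: 3 vs 7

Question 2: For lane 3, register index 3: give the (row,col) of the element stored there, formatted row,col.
lane 3: gr=0 (3/4), th=3 (3%4)
i=3: r=0+8=8, c=3*2+1=7

8,7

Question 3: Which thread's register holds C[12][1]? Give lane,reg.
16,3

r=12→G=4,rhi=1  c=1→T=0,p=1
L=4*4+0=16  i=1*2+1=3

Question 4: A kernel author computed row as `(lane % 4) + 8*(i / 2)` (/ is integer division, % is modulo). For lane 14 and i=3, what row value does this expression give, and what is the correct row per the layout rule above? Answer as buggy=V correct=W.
buggy=10 correct=11

`(lane % 4) + 8*(i / 2)`[14,3]->10
14: gid=3,tid=2
[3] (3+8,2*2+1) = (11,5)
row: 10 vs 11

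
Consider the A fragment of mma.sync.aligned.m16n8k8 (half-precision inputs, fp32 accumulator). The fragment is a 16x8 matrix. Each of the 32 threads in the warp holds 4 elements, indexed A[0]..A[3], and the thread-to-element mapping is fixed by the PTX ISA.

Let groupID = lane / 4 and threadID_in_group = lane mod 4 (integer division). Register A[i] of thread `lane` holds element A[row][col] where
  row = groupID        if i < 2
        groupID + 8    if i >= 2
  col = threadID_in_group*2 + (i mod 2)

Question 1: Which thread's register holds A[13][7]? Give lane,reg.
r=13→G=5,rhi=1  c=7→T=3,p=1
L=5*4+3=23  i=1*2+1=3

23,3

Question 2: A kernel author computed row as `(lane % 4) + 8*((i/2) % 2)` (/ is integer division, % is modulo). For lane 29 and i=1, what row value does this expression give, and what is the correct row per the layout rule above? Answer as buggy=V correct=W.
buggy=1 correct=7

`(lane % 4) + 8*((i/2) % 2)`[29,1]->1
lane 29->29/4=7, 29 mod 4=1
i=1  r:7+0->7  c:2·1+1->3
row: 1 vs 7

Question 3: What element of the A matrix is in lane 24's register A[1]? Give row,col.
6,1

L=24→G=24>>2=6, T=24&3=0
[1]→row 6+0=6  col 0·2+1=1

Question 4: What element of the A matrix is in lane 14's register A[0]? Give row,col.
3,4

lane 14->14/4=3, 14 mod 4=2
i=0  r:3+0->3  c:2·2+0->4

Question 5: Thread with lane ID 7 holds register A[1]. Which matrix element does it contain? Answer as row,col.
1,7

7: G=1,T=3
[1] (1+0,3*2+1) = (1,7)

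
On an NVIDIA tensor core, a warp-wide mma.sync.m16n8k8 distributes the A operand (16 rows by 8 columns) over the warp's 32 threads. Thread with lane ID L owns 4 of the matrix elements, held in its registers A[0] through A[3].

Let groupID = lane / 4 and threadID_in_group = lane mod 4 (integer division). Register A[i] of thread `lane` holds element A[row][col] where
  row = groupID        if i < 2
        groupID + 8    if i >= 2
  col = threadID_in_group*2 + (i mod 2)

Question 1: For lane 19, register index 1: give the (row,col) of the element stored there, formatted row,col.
L=19->gid=19>>2=4, tid=19&3=3
[1]->row 4+0=4  col 3·2+1=7

4,7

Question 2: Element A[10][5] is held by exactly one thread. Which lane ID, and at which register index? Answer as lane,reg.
r=10→G=2,rhi=1  c=5→T=2,p=1
L=2*4+2=10  i=1*2+1=3

10,3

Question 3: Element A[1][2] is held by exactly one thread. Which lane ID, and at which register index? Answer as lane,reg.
r=1⇒gr=1,Rb=0  c=2⇒th=1,odd=0
L=1*4+1=5  i=0*2+0=0

5,0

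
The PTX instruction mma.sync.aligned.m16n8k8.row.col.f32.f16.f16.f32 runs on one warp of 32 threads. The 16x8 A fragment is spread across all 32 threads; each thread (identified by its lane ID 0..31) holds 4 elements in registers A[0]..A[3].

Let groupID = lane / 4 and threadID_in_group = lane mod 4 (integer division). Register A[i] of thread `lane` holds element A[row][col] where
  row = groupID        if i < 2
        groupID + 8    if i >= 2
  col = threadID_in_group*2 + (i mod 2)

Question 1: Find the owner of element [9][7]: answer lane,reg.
7,3

r: 9->gid=1,r8=1  c: 7->tid=3,i&1=1
L=1*4+3=7  i=1*2+1=3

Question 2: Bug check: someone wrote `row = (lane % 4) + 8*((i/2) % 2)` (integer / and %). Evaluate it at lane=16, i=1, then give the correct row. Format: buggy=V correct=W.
`(lane % 4) + 8*((i/2) % 2)`[16,1]=>0
lane 16: grp=4 (16/4), tig=0 (16%4)
i=1: r=4+0=4, c=0*2+1=1
row: 0 vs 4

buggy=0 correct=4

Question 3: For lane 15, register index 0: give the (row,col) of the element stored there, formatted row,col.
lane 15: G=3 (15/4), T=3 (15%4)
i=0: r=3+0=3, c=3*2+0=6

3,6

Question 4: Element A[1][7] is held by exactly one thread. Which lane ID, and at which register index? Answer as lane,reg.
r: 1->gid=1,r8=0  c: 7->tid=3,i&1=1
L=1*4+3=7  i=0*2+1=1

7,1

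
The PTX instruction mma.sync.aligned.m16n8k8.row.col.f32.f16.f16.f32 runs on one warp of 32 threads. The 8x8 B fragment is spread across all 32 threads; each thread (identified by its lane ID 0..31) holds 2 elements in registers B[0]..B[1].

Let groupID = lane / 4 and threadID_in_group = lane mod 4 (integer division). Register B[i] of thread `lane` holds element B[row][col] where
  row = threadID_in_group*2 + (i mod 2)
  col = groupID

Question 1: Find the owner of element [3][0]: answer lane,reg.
1,1

c=0→G=0  r=3→T=1,p=1
L=0*4+1=1  i=1=1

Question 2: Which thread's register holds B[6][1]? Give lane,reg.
c=1->g=1  r=6->t=3,b0=0
L=1*4+3=7  i=0=0

7,0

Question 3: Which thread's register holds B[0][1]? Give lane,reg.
c=1⇒gr=1  r=0⇒th=0,odd=0
L=1*4+0=4  i=0=0

4,0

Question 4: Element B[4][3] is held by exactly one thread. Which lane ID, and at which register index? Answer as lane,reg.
14,0

c=3→G=3  r=4→T=2,p=0
L=3*4+2=14  i=0=0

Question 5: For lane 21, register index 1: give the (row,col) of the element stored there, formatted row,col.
3,5

L=21->g=21>>2=5, t=21&3=1
[1]->row 1·2+1=3  col g=5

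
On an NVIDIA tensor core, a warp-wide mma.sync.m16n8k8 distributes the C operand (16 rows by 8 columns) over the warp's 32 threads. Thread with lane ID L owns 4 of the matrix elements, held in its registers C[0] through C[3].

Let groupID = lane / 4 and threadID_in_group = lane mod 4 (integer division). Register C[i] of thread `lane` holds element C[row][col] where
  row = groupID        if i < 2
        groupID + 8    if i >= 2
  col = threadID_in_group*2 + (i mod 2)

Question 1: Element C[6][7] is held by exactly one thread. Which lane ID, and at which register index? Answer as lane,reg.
27,1

r=6⇒gr=6,Rb=0  c=7⇒th=3,odd=1
L=6*4+3=27  i=0*2+1=1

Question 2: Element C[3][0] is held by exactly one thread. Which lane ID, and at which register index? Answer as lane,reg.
12,0

r: 3->gid=3,r8=0  c: 0->tid=0,i&1=0
L=3*4+0=12  i=0*2+0=0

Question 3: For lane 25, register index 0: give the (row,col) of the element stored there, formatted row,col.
lane 25->25/4=6, 25 mod 4=1
i=0  r:6+0->6  c:2·1+0->2

6,2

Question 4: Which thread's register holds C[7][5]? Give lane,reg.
r: 7->gid=7,r8=0  c: 5->tid=2,i&1=1
L=7*4+2=30  i=0*2+1=1

30,1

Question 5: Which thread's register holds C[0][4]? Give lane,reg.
r: 0->gid=0,r8=0  c: 4->tid=2,i&1=0
L=0*4+2=2  i=0*2+0=0

2,0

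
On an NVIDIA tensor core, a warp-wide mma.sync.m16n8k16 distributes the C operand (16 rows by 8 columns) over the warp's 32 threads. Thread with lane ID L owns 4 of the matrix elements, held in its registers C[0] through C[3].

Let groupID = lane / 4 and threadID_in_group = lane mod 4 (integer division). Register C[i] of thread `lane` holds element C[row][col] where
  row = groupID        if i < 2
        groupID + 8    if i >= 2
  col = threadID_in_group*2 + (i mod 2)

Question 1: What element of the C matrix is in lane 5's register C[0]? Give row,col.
L=5->gid=5>>2=1, tid=5&3=1
[0]->row 1+0=1  col 1·2+0=2

1,2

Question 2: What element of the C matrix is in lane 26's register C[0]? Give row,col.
6,4

L=26->g=26>>2=6, t=26&3=2
[0]->row 6+0=6  col 2·2+0=4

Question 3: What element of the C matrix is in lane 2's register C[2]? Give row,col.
L=2⇒gr=2>>2=0, th=2&3=2
[2]⇒row 0+8=8  col 2·2+0=4

8,4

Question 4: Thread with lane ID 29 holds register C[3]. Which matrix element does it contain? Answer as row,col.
15,3

L=29→G=29>>2=7, T=29&3=1
[3]→row 7+8=15  col 1·2+1=3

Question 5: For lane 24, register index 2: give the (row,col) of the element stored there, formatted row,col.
14,0

lane 24: G=6 (24/4), T=0 (24%4)
i=2: r=6+8=14, c=0*2+0=0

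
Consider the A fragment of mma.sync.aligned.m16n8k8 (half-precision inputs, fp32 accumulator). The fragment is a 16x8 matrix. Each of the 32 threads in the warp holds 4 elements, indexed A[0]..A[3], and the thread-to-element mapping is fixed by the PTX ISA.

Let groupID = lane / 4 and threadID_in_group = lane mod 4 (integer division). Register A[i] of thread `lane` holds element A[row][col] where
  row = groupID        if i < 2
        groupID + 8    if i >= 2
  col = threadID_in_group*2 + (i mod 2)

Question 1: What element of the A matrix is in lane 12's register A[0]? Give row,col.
L=12⇒gr=12>>2=3, th=12&3=0
[0]⇒row 3+0=3  col 0·2+0=0

3,0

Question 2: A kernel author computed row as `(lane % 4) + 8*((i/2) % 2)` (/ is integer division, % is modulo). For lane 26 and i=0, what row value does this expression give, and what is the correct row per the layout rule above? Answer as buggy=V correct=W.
buggy=2 correct=6

`(lane % 4) + 8*((i/2) % 2)`[26,0]->2
L=26->g=26>>2=6, t=26&3=2
[0]->row 6+0=6  col 2·2+0=4
row: 2 vs 6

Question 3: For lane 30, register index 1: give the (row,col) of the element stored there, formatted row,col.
30: gr=7,th=2
[1] (7+0,2*2+1) = (7,5)

7,5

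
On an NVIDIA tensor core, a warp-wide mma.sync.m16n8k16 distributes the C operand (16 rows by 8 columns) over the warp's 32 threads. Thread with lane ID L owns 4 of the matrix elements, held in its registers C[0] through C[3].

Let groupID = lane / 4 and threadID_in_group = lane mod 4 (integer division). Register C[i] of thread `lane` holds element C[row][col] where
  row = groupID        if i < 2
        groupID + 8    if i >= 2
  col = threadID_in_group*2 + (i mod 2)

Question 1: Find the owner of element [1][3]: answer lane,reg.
r:1=>grp=1,rB=0  c:3=>tig=1,lo=1
L=1*4+1=5  i=0*2+1=1

5,1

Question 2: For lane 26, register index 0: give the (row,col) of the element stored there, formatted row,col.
6,4

26: g=6,t=2
[0] (6+0,2*2+0) = (6,4)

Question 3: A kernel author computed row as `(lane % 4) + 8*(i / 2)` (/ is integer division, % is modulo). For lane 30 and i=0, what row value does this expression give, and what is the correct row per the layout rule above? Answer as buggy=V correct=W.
buggy=2 correct=7

`(lane % 4) + 8*(i / 2)`[30,0]->2
lane 30->30/4=7, 30 mod 4=2
i=0  r:7+0->7  c:2·2+0->4
row: 2 vs 7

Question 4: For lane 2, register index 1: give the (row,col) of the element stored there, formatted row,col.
0,5

lane 2: gr=0 (2/4), th=2 (2%4)
i=1: r=0+0=0, c=2*2+1=5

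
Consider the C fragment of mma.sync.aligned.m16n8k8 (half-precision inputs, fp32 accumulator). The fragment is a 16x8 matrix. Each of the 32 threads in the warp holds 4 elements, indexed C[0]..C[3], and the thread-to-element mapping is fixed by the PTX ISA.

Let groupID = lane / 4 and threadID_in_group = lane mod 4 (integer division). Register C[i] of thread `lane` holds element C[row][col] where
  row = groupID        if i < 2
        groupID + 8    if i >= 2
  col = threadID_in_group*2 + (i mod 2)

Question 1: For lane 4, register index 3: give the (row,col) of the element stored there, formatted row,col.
9,1

L=4=>grp=4>>2=1, tig=4&3=0
[3]=>row 1+8=9  col 0·2+1=1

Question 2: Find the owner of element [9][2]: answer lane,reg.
5,2

r=9→G=1,rhi=1  c=2→T=1,p=0
L=1*4+1=5  i=1*2+0=2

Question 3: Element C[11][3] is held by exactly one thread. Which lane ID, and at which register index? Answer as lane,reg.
r:11=>grp=3,rB=1  c:3=>tig=1,lo=1
L=3*4+1=13  i=1*2+1=3

13,3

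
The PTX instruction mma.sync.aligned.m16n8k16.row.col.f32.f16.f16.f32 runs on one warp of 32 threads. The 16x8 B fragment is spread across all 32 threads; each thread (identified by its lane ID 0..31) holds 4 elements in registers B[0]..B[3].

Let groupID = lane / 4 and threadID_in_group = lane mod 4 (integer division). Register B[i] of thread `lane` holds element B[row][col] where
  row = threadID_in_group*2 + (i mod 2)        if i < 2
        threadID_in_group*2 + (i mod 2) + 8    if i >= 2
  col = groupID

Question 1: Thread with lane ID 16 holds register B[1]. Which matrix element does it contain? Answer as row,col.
1,4

lane 16→16/4=4, 16 mod 4=0
i=1  r:2·0+1+0→1  c:4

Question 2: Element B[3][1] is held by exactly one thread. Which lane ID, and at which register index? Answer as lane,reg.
c=1->g=1  r=3->rb=0,t=1,b0=1
L=1*4+1=5  i=0*2+1=1

5,1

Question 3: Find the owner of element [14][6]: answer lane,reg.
c=6⇒gr=6  r=14⇒Rb=1,th=3,odd=0
L=6*4+3=27  i=1*2+0=2

27,2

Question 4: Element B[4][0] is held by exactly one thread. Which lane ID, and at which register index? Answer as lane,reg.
2,0

c:0=>grp=0  r:4=>rB=0,tig=2,lo=0
L=0*4+2=2  i=0*2+0=0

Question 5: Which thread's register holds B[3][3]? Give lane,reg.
13,1

c=3⇒gr=3  r=3⇒Rb=0,th=1,odd=1
L=3*4+1=13  i=0*2+1=1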